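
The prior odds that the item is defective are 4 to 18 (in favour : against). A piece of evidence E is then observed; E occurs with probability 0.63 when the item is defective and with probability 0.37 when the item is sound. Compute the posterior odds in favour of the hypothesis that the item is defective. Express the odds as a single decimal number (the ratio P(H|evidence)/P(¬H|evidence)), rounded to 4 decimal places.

Prior odds = 4/18 = 0.22222.
Likelihood ratio for E = 0.63/0.37 = 1.7027.
Posterior odds = prior odds × LR = 0.37838.

Posterior odds ≈ 0.3784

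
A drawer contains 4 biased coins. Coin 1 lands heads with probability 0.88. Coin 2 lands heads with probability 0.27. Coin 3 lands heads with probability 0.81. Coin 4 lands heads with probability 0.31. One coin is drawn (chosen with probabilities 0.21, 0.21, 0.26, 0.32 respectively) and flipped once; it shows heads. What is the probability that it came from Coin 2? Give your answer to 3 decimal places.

Posterior probability ≈ 0.103

P(heads|C1) = 0.88; P(heads|C2) = 0.27; P(heads|C3) = 0.81; P(heads|C4) = 0.31.
Prior × likelihood for each source: 0.21·0.88=0.1848, 0.21·0.27=0.05670, 0.26·0.81=0.2106, 0.32·0.31=0.09920. Summing gives P(heads) = 0.55130.
P(Coin 2 | heads) = 0.05670 / 0.55130 = 0.103.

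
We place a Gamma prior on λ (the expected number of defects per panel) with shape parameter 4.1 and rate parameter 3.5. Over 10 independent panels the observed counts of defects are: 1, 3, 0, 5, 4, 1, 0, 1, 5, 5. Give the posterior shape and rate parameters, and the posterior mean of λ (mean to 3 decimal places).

Posterior: Gamma(shape=29.1, rate=13.5); mean ≈ 2.156

The Poisson likelihood adds the total count to the shape and the number of exposure periods to the rate. Here ∑xᵢ = 25 and n = 10, so shape 4.1→29.1 and rate 3.5→13.5.
Posterior mean = shape/rate = 29.1/13.5 = 2.156.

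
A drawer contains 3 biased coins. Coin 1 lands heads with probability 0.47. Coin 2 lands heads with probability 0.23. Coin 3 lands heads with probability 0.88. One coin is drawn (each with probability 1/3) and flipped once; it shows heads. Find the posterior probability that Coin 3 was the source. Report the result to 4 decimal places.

Posterior probability ≈ 0.5570

P(heads|C1) = 0.47; P(heads|C2) = 0.23; P(heads|C3) = 0.88.
Prior × likelihood for each source: 0.333333·0.47=0.1567, 0.333333·0.23=0.07667, 0.333333·0.88=0.2933. Summing gives P(heads) = 0.52667.
P(Coin 3 | heads) = 0.2933 / 0.52667 = 0.5570.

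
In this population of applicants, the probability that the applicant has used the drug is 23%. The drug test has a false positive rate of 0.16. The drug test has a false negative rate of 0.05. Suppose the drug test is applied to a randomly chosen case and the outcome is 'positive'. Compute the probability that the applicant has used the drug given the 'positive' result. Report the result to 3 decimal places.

Write H for 'the applicant has used the drug'. Prior odds H:¬H = 0.23/0.77 = 0.29870. For the 'positive' outcome, the likelihood ratio is 0.95/0.16 = 5.9375.
Posterior odds = 0.29870 × 5.9375 = 1.7735, so P(H|E) = 1.7735/(1+1.7735) = 0.639.

P(H | E) ≈ 0.639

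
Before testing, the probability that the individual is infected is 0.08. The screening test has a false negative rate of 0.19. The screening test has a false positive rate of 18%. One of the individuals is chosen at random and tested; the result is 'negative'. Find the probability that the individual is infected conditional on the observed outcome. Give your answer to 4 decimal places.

P(H | E) ≈ 0.0198

Write H for 'the individual is infected'. Prior odds H:¬H = 0.08/0.92 = 0.086957. For the 'negative' outcome, the likelihood ratio is 0.19/0.82 = 0.23171.
Posterior odds = 0.086957 × 0.23171 = 0.020148, so P(H|E) = 0.020148/(1+0.020148) = 0.0198.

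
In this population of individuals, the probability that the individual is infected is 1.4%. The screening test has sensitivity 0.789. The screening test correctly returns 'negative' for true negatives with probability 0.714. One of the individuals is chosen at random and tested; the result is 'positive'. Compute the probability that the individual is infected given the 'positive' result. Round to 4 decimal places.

Let H be the event that the individual is infected. P(H) = 0.014, so P(¬H) = 0.986. With E the 'positive' result, P(E|H) = 0.789 and P(E|¬H) = 0.286.
P(E) = 0.789·0.014 + 0.286·0.986 = 0.011046 + 0.28200 = 0.29304.
By Bayes' theorem, P(H|E) = 0.011046 / 0.29304 = 0.0377.

P(H | E) ≈ 0.0377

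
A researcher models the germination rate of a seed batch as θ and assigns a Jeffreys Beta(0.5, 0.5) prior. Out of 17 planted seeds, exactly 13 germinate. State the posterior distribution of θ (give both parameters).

Observing 13 successes and 4 failures updates Beta(0.5, 0.5) by adding the success and failure counts to the two shape parameters: α = 0.5+13 = 13.5, β = 0.5+4 = 4.5.

Posterior: Beta(13.5, 4.5)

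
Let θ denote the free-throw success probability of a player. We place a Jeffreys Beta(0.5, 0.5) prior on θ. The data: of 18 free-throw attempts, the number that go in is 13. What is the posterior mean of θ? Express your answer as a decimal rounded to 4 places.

Observing 13 successes and 5 failures updates Beta(0.5, 0.5) by adding the success and failure counts to the two shape parameters: α = 0.5+13 = 13.5, β = 0.5+5 = 5.5.
Posterior mean = α/(α+β) = 13.5/19 = 0.7105.

Posterior mean ≈ 0.7105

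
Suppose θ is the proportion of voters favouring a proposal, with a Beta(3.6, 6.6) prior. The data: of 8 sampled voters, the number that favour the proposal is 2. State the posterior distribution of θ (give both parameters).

The binomial likelihood is conjugate to the Beta prior: with 2 successes and 6 failures, the posterior is Beta(3.6+2, 6.6+6) = Beta(5.6, 12.6).

Posterior: Beta(5.6, 12.6)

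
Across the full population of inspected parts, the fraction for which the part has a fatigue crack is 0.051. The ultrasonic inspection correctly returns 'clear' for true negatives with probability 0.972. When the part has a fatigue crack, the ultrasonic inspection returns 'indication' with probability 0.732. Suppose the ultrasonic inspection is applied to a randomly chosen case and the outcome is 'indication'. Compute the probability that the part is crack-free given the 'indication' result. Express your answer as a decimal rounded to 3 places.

P(¬H | E) ≈ 0.416

Write H for 'the part has a fatigue crack'. Prior odds H:¬H = 0.051/0.949 = 0.053741. For the 'indication' outcome, the likelihood ratio is 0.732/0.028 = 26.143.
Posterior odds = 0.053741 × 26.143 = 1.4049, so P(H|E) = 1.4049/(1+1.4049) = 0.584. Then P(¬H|E) = 1 − 0.584 = 0.416.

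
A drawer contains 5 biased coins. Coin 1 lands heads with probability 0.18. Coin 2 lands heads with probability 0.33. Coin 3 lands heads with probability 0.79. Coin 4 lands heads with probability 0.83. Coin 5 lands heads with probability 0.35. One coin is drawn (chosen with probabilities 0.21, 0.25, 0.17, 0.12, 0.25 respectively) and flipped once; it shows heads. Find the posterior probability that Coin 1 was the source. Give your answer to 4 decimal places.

P(heads|C1) = 0.18; P(heads|C2) = 0.33; P(heads|C3) = 0.79; P(heads|C4) = 0.83; P(heads|C5) = 0.35.
Prior × likelihood for each source: 0.21·0.18=0.03780, 0.25·0.33=0.08250, 0.17·0.79=0.1343, 0.12·0.83=0.09960, 0.25·0.35=0.08750. Summing gives P(heads) = 0.44170.
P(Coin 1 | heads) = 0.03780 / 0.44170 = 0.0856.

Posterior probability ≈ 0.0856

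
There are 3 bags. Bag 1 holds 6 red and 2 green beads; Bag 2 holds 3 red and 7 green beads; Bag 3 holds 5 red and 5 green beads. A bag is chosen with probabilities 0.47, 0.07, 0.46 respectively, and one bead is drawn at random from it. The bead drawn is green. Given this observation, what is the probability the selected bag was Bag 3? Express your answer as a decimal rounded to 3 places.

Posterior probability ≈ 0.580

P(green|Bag 1) = 0.25; P(green|Bag 2) = 0.7; P(green|Bag 3) = 0.5.
Prior × likelihood for each source: 0.47·0.25=0.1175, 0.07·0.7=0.04900, 0.46·0.5=0.2300. Summing gives P(green) = 0.39650.
P(Bag 3 | green) = 0.2300 / 0.39650 = 0.580.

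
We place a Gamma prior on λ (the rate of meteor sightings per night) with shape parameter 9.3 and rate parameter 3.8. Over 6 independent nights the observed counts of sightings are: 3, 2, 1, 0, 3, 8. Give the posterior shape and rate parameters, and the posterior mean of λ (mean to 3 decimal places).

Posterior: Gamma(shape=26.3, rate=9.8); mean ≈ 2.684

Total count ∑xᵢ = 17 over n = 6 nights.
Gamma is conjugate to the Poisson likelihood: posterior is Gamma(shape = 9.3+17 = 26.3, rate = 3.8+6 = 9.8).
Posterior mean = shape/rate = 26.3/9.8 = 2.684.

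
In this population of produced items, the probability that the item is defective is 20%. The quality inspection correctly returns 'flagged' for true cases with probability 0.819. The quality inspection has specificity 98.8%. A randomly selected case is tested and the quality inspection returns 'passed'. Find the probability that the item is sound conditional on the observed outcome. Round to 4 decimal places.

P(¬H | E) ≈ 0.9562

Write H for 'the item is defective'. Prior odds H:¬H = 0.2/0.8 = 0.25000. For the 'passed' outcome, the likelihood ratio is 0.181/0.988 = 0.18320.
Posterior odds = 0.25000 × 0.18320 = 0.045800, so P(H|E) = 0.045800/(1+0.045800) = 0.0438. Then P(¬H|E) = 1 − 0.0438 = 0.9562.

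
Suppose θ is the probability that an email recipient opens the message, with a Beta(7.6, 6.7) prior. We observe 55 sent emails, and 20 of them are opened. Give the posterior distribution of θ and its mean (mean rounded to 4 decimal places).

Posterior: Beta(27.6, 41.7); mean ≈ 0.3983

Observing 20 successes and 35 failures updates Beta(7.6, 6.7) by adding the success and failure counts to the two shape parameters: α = 7.6+20 = 27.6, β = 6.7+35 = 41.7.
E[θ | data] = 27.6/(27.6+41.7) = 0.3983.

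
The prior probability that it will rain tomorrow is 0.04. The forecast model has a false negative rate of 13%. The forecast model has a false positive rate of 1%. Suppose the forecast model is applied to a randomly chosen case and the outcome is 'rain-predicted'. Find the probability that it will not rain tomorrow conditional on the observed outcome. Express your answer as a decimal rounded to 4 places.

Let H be the event that it will rain tomorrow. P(H) = 0.04, so P(¬H) = 0.96. With E the 'rain-predicted' result, P(E|H) = 0.87 and P(E|¬H) = 0.01.
P(E) = 0.87·0.04 + 0.01·0.96 = 0.034800 + 0.0096000 = 0.044400.
By Bayes' theorem, P(H|E) = 0.034800 / 0.044400 = 0.7838. Hence P(¬H|E) = 1 − 0.7838 = 0.2162.

P(¬H | E) ≈ 0.2162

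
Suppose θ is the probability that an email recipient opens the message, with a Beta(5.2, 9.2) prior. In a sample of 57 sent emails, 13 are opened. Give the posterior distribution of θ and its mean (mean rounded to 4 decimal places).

Observing 13 successes and 44 failures updates Beta(5.2, 9.2) by adding the success and failure counts to the two shape parameters: α = 5.2+13 = 18.2, β = 9.2+44 = 53.2.
E[θ | data] = 18.2/(18.2+53.2) = 0.2549.

Posterior: Beta(18.2, 53.2); mean ≈ 0.2549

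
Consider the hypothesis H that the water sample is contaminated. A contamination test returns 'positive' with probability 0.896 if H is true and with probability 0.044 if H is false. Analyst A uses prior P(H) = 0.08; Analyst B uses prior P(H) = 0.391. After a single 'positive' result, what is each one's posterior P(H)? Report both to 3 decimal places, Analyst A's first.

Analyst A: 0.639; Analyst B: 0.929

P('+'|H) = 0.896, P('+'|¬H) = 0.044.
Analyst A: numerator 0.896·0.08 = 0.071680; evidence = 0.071680+0.044·0.92 = 0.11216; posterior = 0.639.
Analyst B: numerator 0.896·0.391 = 0.35034; evidence = 0.35034+0.044·0.609 = 0.37713; posterior = 0.929.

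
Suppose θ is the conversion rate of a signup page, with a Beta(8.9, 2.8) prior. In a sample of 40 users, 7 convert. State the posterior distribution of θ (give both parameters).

Posterior: Beta(15.9, 35.8)

The binomial likelihood is conjugate to the Beta prior: with 7 successes and 33 failures, the posterior is Beta(8.9+7, 2.8+33) = Beta(15.9, 35.8).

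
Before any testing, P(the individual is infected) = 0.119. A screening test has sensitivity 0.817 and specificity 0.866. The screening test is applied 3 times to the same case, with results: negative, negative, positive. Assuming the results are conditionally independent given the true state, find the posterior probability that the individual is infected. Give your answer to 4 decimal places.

Posterior P(H) ≈ 0.0355

With H the event that the individual is infected, the joint likelihood of the observed sequence is P(data|H) = 0.183·0.183·0.817 = 0.027361 and P(data|¬H) = 0.866·0.866·0.134 = 0.10049.
Bayes: P(H|data) = 0.119·0.027361 / (0.119·0.027361 + 0.881·0.10049) = 0.0032559/0.091791 = 0.0355.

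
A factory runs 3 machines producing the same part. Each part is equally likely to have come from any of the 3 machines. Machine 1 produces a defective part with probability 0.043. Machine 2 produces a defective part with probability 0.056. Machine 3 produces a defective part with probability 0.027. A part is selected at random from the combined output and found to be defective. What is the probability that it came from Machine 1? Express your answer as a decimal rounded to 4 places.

Posterior probability ≈ 0.3413

Tabulate prior·likelihood by source: [1] prior 0.333333, lik 0.043, product 0.01433; [2] prior 0.333333, lik 0.056, product 0.01867; [3] prior 0.333333, lik 0.027, product 0.009000.
Normalizing constant = 0.042000; the posterior for Machine 1 is its product over the sum, 0.01433/0.042000 = 0.3413.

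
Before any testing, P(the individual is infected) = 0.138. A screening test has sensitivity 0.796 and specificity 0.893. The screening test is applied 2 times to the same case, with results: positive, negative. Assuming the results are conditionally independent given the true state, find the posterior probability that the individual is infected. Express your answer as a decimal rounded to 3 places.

Posterior P(H) ≈ 0.214

With H the event that the individual is infected, the joint likelihood of the observed sequence is P(data|H) = 0.796·0.204 = 0.16238 and P(data|¬H) = 0.107·0.893 = 0.095551.
Bayes: P(H|data) = 0.138·0.16238 / (0.138·0.16238 + 0.862·0.095551) = 0.022409/0.10477 = 0.2139.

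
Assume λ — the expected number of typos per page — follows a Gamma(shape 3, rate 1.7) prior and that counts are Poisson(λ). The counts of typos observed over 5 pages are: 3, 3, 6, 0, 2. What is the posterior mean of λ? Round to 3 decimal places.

The Poisson likelihood adds the total count to the shape and the number of exposure periods to the rate. Here ∑xᵢ = 14 and n = 5, so shape 3→17 and rate 1.7→6.7.
Posterior mean = shape/rate = 17/6.7 = 2.537.

Posterior mean ≈ 2.537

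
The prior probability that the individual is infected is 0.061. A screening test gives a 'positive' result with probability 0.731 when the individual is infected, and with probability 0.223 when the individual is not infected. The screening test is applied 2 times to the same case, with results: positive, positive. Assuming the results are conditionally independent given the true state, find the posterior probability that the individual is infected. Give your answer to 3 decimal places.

Posterior P(H) ≈ 0.411

With H the event that the individual is infected, the joint likelihood of the observed sequence is P(data|H) = 0.731·0.731 = 0.53436 and P(data|¬H) = 0.223·0.223 = 0.049729.
Bayes: P(H|data) = 0.061·0.53436 / (0.061·0.53436 + 0.939·0.049729) = 0.032596/0.079292 = 0.4111.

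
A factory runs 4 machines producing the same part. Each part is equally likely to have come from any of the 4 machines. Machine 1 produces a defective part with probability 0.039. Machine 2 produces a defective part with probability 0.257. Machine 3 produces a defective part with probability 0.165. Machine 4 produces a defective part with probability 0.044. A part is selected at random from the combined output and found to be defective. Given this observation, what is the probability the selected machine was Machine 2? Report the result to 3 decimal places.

Posterior probability ≈ 0.509

P(defective|M1) = 0.039; P(defective|M2) = 0.257; P(defective|M3) = 0.165; P(defective|M4) = 0.044.
Prior × likelihood for each source: 0.25·0.039=0.009750, 0.25·0.257=0.06425, 0.25·0.165=0.04125, 0.25·0.044=0.01100. Summing gives P(defective) = 0.12625.
P(Machine 2 | defective) = 0.06425 / 0.12625 = 0.509.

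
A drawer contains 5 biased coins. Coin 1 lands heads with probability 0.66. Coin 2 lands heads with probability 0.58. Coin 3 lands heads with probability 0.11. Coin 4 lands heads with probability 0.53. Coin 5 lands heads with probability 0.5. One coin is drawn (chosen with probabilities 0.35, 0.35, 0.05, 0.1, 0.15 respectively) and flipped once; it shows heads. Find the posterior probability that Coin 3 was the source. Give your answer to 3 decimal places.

Tabulate prior·likelihood by source: [1] prior 0.35, lik 0.66, product 0.2310; [2] prior 0.35, lik 0.58, product 0.2030; [3] prior 0.05, lik 0.11, product 0.005500; [4] prior 0.1, lik 0.53, product 0.05300; [5] prior 0.15, lik 0.5, product 0.07500.
Normalizing constant = 0.56750; the posterior for Coin 3 is its product over the sum, 0.005500/0.56750 = 0.010.

Posterior probability ≈ 0.010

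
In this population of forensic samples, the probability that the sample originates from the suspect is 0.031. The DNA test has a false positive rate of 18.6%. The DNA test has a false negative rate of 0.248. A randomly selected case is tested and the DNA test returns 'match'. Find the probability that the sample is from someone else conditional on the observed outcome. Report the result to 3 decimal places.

Let H be the event that the sample originates from the suspect. P(H) = 0.031, so P(¬H) = 0.969. With E the 'match' result, P(E|H) = 0.752 and P(E|¬H) = 0.186.
P(E) = 0.752·0.031 + 0.186·0.969 = 0.023312 + 0.18023 = 0.20355.
By Bayes' theorem, P(H|E) = 0.023312 / 0.20355 = 0.115. Hence P(¬H|E) = 1 − 0.115 = 0.885.

P(¬H | E) ≈ 0.885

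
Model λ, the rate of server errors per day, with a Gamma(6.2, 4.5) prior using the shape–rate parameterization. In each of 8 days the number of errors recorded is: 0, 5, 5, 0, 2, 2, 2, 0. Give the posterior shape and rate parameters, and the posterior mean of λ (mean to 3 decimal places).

Posterior: Gamma(shape=22.2, rate=12.5); mean ≈ 1.776

The Poisson likelihood adds the total count to the shape and the number of exposure periods to the rate. Here ∑xᵢ = 16 and n = 8, so shape 6.2→22.2 and rate 4.5→12.5.
Posterior mean = shape/rate = 22.2/12.5 = 1.776.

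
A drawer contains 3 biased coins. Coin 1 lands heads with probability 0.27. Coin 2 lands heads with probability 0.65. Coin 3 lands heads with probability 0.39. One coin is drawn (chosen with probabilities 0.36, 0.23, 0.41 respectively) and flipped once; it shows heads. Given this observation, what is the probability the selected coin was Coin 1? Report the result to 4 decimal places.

Tabulate prior·likelihood by source: [1] prior 0.36, lik 0.27, product 0.09720; [2] prior 0.23, lik 0.65, product 0.1495; [3] prior 0.41, lik 0.39, product 0.1599.
Normalizing constant = 0.40660; the posterior for Coin 1 is its product over the sum, 0.09720/0.40660 = 0.2391.

Posterior probability ≈ 0.2391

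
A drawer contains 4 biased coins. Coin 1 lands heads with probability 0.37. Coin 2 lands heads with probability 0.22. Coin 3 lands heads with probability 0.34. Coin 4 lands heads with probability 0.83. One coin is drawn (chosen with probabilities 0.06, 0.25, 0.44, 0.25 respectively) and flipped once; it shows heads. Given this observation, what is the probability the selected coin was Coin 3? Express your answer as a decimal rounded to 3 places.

Tabulate prior·likelihood by source: [1] prior 0.06, lik 0.37, product 0.02220; [2] prior 0.25, lik 0.22, product 0.05500; [3] prior 0.44, lik 0.34, product 0.1496; [4] prior 0.25, lik 0.83, product 0.2075.
Normalizing constant = 0.43430; the posterior for Coin 3 is its product over the sum, 0.1496/0.43430 = 0.344.

Posterior probability ≈ 0.344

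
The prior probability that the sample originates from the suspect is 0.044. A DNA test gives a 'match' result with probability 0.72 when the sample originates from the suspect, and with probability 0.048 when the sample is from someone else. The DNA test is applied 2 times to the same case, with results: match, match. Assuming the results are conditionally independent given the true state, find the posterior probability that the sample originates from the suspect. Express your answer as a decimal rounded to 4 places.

With H the event that the sample originates from the suspect, the joint likelihood of the observed sequence is P(data|H) = 0.72·0.72 = 0.51840 and P(data|¬H) = 0.048·0.048 = 0.0023040.
Bayes: P(H|data) = 0.044·0.51840 / (0.044·0.51840 + 0.956·0.0023040) = 0.022810/0.025012 = 0.9119.

Posterior P(H) ≈ 0.9119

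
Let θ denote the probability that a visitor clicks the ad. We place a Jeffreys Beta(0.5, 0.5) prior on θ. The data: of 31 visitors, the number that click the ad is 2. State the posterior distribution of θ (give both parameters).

Posterior: Beta(2.5, 29.5)

Observing 2 successes and 29 failures updates Beta(0.5, 0.5) by adding the success and failure counts to the two shape parameters: α = 0.5+2 = 2.5, β = 0.5+29 = 29.5.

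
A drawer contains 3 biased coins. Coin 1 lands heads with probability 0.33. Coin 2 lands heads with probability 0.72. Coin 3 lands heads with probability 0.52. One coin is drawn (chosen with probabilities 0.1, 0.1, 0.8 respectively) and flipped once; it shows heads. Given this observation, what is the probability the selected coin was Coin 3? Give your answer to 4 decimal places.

Posterior probability ≈ 0.7985

Tabulate prior·likelihood by source: [1] prior 0.1, lik 0.33, product 0.03300; [2] prior 0.1, lik 0.72, product 0.07200; [3] prior 0.8, lik 0.52, product 0.4160.
Normalizing constant = 0.52100; the posterior for Coin 3 is its product over the sum, 0.4160/0.52100 = 0.7985.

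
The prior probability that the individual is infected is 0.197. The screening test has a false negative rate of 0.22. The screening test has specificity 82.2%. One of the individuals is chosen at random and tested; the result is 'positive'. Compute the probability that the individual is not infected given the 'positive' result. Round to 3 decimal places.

Let H be the event that the individual is infected. P(H) = 0.197, so P(¬H) = 0.803. With E the 'positive' result, P(E|H) = 0.78 and P(E|¬H) = 0.178.
P(E) = 0.78·0.197 + 0.178·0.803 = 0.15366 + 0.14293 = 0.29659.
By Bayes' theorem, P(H|E) = 0.15366 / 0.29659 = 0.518. Hence P(¬H|E) = 1 − 0.518 = 0.482.

P(¬H | E) ≈ 0.482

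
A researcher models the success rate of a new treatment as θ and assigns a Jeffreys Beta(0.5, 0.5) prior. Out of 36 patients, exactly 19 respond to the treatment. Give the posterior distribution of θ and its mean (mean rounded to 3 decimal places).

The binomial likelihood is conjugate to the Beta prior: with 19 successes and 17 failures, the posterior is Beta(0.5+19, 0.5+17) = Beta(19.5, 17.5).
E[θ | data] = 19.5/(19.5+17.5) = 0.527.

Posterior: Beta(19.5, 17.5); mean ≈ 0.527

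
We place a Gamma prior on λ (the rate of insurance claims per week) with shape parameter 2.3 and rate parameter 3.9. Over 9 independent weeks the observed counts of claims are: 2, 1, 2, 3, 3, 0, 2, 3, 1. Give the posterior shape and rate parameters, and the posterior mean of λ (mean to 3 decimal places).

Posterior: Gamma(shape=19.3, rate=12.9); mean ≈ 1.496

Total count ∑xᵢ = 17 over n = 9 weeks.
Gamma is conjugate to the Poisson likelihood: posterior is Gamma(shape = 2.3+17 = 19.3, rate = 3.9+9 = 12.9).
E[λ | data] = 19.3/12.9 = 1.496.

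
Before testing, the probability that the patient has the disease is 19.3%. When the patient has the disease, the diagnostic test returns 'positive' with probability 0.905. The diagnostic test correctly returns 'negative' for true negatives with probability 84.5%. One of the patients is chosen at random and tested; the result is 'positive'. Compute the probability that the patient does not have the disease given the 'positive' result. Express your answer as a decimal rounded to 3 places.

P(¬H | E) ≈ 0.417

Let H be the event that the patient has the disease. P(H) = 0.193, so P(¬H) = 0.807. With E the 'positive' result, P(E|H) = 0.905 and P(E|¬H) = 0.155.
P(E) = 0.905·0.193 + 0.155·0.807 = 0.17467 + 0.12509 = 0.29975.
By Bayes' theorem, P(H|E) = 0.17467 / 0.29975 = 0.583. Hence P(¬H|E) = 1 − 0.583 = 0.417.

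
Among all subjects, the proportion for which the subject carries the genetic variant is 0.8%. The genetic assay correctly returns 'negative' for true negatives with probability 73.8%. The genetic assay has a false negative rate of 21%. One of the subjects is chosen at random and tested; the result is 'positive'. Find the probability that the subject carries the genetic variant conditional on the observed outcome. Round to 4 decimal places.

P(H | E) ≈ 0.0237

Write H for 'the subject carries the genetic variant'. Prior odds H:¬H = 0.008/0.992 = 0.0080645. For the 'positive' outcome, the likelihood ratio is 0.79/0.262 = 3.0153.
Posterior odds = 0.0080645 × 3.0153 = 0.024317, so P(H|E) = 0.024317/(1+0.024317) = 0.0237.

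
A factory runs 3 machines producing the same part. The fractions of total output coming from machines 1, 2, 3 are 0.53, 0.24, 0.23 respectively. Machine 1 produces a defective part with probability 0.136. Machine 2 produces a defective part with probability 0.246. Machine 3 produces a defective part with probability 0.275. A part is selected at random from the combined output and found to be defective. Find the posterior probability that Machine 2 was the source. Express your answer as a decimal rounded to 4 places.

P(defective|M1) = 0.136; P(defective|M2) = 0.246; P(defective|M3) = 0.275.
Prior × likelihood for each source: 0.53·0.136=0.07208, 0.24·0.246=0.05904, 0.23·0.275=0.06325. Summing gives P(defective) = 0.19437.
P(Machine 2 | defective) = 0.05904 / 0.19437 = 0.3038.

Posterior probability ≈ 0.3038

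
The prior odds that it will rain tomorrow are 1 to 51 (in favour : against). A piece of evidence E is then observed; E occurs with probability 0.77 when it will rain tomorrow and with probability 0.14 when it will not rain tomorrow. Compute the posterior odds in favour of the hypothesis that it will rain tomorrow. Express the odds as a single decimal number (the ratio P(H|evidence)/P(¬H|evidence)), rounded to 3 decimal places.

Prior odds = 1/51 = 0.019608. In log-odds, ln(0.019608) = -3.9318.
Add log likelihood ratio: ln(5.5000) = 1.7047.
Posterior log-odds = -2.2271, so posterior odds = exp(-2.2271) = 0.10784.

Posterior odds ≈ 0.108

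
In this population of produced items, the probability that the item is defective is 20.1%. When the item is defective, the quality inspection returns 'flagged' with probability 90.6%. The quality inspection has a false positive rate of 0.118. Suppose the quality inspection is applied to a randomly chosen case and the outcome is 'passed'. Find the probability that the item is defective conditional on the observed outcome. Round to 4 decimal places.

P(H | E) ≈ 0.0261

Let H be the event that the item is defective. P(H) = 0.201, so P(¬H) = 0.799. With E the 'passed' result, P(E|H) = 0.094 and P(E|¬H) = 0.882.
P(E) = 0.094·0.201 + 0.882·0.799 = 0.018894 + 0.70472 = 0.72361.
By Bayes' theorem, P(H|E) = 0.018894 / 0.72361 = 0.0261.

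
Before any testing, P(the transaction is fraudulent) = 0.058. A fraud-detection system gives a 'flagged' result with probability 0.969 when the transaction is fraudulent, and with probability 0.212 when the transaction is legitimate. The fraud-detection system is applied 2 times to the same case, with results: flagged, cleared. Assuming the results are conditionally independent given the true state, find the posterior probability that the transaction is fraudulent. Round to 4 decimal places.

Posterior P(H) ≈ 0.0110

Let H be the event that the transaction is fraudulent; start with P(H) = 0.058. P('flagged'|H) = 0.969, P('flagged'|¬H) = 0.212.
Update on result 1 ('flagged'): P(H) ← 0.969·0.0580 / (0.969·0.0580 + 0.212·0.9420) = 0.056202/0.25591 = 0.2196.
Update on result 2 ('cleared'): P(H) ← 0.031·0.2196 / (0.031·0.2196 + 0.788·0.7804) = 0.0068082/0.62175 = 0.0110.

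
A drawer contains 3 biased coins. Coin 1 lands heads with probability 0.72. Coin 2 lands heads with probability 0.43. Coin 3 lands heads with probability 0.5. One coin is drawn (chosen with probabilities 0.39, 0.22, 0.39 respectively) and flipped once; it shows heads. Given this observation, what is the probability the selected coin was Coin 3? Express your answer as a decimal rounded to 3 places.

P(heads|C1) = 0.72; P(heads|C2) = 0.43; P(heads|C3) = 0.5.
Prior × likelihood for each source: 0.39·0.72=0.2808, 0.22·0.43=0.09460, 0.39·0.5=0.1950. Summing gives P(heads) = 0.57040.
P(Coin 3 | heads) = 0.1950 / 0.57040 = 0.342.

Posterior probability ≈ 0.342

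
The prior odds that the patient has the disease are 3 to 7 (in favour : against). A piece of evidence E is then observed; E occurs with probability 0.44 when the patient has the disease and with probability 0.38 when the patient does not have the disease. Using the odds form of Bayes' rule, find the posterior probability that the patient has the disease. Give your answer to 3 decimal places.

Posterior probability ≈ 0.332

Prior odds = 3/7 = 0.42857. In log-odds, ln(0.42857) = -0.84730.
Add log likelihood ratio: ln(1.1579) = 0.14660.
Posterior log-odds = -0.70069, so posterior odds = exp(-0.70069) = 0.49624. Converting, P(H|E) = 0.49624/1.4962 = 0.332.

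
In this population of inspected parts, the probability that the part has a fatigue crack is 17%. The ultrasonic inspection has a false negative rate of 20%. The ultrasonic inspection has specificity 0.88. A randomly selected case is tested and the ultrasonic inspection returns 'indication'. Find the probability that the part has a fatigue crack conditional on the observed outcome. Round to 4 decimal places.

Write H for 'the part has a fatigue crack'. Prior odds H:¬H = 0.17/0.83 = 0.20482. For the 'indication' outcome, the likelihood ratio is 0.8/0.12 = 6.6667.
Posterior odds = 0.20482 × 6.6667 = 1.3655, so P(H|E) = 1.3655/(1+1.3655) = 0.5772.

P(H | E) ≈ 0.5772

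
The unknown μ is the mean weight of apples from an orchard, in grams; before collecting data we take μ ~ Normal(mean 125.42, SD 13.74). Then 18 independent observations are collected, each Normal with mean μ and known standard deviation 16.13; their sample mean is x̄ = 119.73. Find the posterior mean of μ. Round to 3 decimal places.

Posterior mean ≈ 120.135

With known σ, the Normal prior is conjugate. Weight on the data is w = (n/σ²)/(n/σ² + 1/τ₀²) = 0.0691837/(0.0691837+0.00529696) = 0.92888.
Posterior mean = w·x̄ + (1−w)·μ₀ = 0.92888·119.73 + 0.071119·125.42 = 120.135.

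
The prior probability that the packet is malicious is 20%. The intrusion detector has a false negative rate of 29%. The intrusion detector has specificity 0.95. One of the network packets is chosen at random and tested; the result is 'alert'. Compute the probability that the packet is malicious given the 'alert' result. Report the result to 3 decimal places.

Let H be the event that the packet is malicious. P(H) = 0.2, so P(¬H) = 0.8. With E the 'alert' result, P(E|H) = 0.71 and P(E|¬H) = 0.05.
P(E) = 0.71·0.2 + 0.05·0.8 = 0.14200 + 0.040000 = 0.18200.
By Bayes' theorem, P(H|E) = 0.14200 / 0.18200 = 0.780.

P(H | E) ≈ 0.780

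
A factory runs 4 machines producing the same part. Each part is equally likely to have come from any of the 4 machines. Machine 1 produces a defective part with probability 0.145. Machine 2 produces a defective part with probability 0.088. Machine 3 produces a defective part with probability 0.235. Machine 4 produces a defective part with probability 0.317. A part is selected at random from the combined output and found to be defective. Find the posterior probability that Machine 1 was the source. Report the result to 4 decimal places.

Posterior probability ≈ 0.1847

Tabulate prior·likelihood by source: [1] prior 0.25, lik 0.145, product 0.03625; [2] prior 0.25, lik 0.088, product 0.02200; [3] prior 0.25, lik 0.235, product 0.05875; [4] prior 0.25, lik 0.317, product 0.07925.
Normalizing constant = 0.19625; the posterior for Machine 1 is its product over the sum, 0.03625/0.19625 = 0.1847.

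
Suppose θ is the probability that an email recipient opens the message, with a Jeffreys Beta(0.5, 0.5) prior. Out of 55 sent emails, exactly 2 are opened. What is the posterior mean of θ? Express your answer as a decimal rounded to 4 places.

The binomial likelihood is conjugate to the Beta prior: with 2 successes and 53 failures, the posterior is Beta(0.5+2, 0.5+53) = Beta(2.5, 53.5).
E[θ | data] = 2.5/(2.5+53.5) = 0.0446.

Posterior mean ≈ 0.0446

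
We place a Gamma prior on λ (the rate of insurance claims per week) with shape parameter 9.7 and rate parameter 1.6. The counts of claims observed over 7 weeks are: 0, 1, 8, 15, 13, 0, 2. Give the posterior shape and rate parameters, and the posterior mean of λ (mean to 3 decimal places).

The Poisson likelihood adds the total count to the shape and the number of exposure periods to the rate. Here ∑xᵢ = 39 and n = 7, so shape 9.7→48.7 and rate 1.6→8.6.
Posterior mean = shape/rate = 48.7/8.6 = 5.663.

Posterior: Gamma(shape=48.7, rate=8.6); mean ≈ 5.663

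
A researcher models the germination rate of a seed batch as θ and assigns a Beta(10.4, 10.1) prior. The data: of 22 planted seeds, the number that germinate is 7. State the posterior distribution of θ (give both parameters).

Observing 7 successes and 15 failures updates Beta(10.4, 10.1) by adding the success and failure counts to the two shape parameters: α = 10.4+7 = 17.4, β = 10.1+15 = 25.1.

Posterior: Beta(17.4, 25.1)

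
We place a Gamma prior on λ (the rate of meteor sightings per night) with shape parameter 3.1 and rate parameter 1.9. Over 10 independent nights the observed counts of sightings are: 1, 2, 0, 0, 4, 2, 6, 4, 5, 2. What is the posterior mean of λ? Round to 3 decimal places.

Posterior mean ≈ 2.445

Total count ∑xᵢ = 26 over n = 10 nights.
Gamma is conjugate to the Poisson likelihood: posterior is Gamma(shape = 3.1+26 = 29.1, rate = 1.9+10 = 11.9).
E[λ | data] = 29.1/11.9 = 2.445.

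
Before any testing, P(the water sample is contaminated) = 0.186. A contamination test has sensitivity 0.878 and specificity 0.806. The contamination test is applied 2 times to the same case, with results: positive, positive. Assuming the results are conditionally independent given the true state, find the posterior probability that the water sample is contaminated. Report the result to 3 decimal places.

With H the event that the water sample is contaminated, the joint likelihood of the observed sequence is P(data|H) = 0.878·0.878 = 0.77088 and P(data|¬H) = 0.194·0.194 = 0.037636.
Bayes: P(H|data) = 0.186·0.77088 / (0.186·0.77088 + 0.814·0.037636) = 0.14338/0.17402 = 0.8240.

Posterior P(H) ≈ 0.824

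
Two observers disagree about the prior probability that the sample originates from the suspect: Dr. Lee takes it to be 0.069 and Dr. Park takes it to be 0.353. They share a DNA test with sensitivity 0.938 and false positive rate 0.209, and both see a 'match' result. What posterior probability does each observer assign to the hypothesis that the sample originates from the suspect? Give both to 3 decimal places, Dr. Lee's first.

P('+'|H) = 0.938, P('+'|¬H) = 0.209.
Dr. Lee: numerator 0.938·0.069 = 0.064722; evidence = 0.064722+0.209·0.931 = 0.25930; posterior = 0.250.
Dr. Park: numerator 0.938·0.353 = 0.33111; evidence = 0.33111+0.209·0.647 = 0.46634; posterior = 0.710.

Dr. Lee: 0.250; Dr. Park: 0.710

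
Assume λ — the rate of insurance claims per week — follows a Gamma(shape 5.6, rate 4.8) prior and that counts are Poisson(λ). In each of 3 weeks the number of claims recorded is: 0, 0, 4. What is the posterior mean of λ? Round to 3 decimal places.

Total count ∑xᵢ = 4 over n = 3 weeks.
Gamma is conjugate to the Poisson likelihood: posterior is Gamma(shape = 5.6+4 = 9.6, rate = 4.8+3 = 7.8).
Posterior mean = shape/rate = 9.6/7.8 = 1.231.

Posterior mean ≈ 1.231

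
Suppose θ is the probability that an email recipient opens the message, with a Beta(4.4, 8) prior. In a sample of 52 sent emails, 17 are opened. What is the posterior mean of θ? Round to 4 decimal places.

Posterior mean ≈ 0.3323

The binomial likelihood is conjugate to the Beta prior: with 17 successes and 35 failures, the posterior is Beta(4.4+17, 8+35) = Beta(21.4, 43).
Posterior mean = α/(α+β) = 21.4/64.4 = 0.3323.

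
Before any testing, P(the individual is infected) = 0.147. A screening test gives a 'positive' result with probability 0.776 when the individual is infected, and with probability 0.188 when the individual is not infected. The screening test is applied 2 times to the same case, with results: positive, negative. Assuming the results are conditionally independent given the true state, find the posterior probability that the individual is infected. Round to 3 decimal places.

Posterior P(H) ≈ 0.164

Let H be the event that the individual is infected; start with P(H) = 0.147. P('positive'|H) = 0.776, P('positive'|¬H) = 0.188.
Update on result 1 ('positive'): P(H) ← 0.776·0.1470 / (0.776·0.1470 + 0.188·0.8530) = 0.11407/0.27444 = 0.4157.
Update on result 2 ('negative'): P(H) ← 0.224·0.4157 / (0.224·0.4157 + 0.812·0.5843) = 0.093108/0.56759 = 0.1640.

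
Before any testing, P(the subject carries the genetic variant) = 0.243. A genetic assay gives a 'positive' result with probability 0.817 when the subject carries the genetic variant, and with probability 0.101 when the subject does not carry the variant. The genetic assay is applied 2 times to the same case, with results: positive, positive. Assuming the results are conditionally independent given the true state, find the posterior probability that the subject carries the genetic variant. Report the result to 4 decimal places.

Posterior P(H) ≈ 0.9546

With H the event that the subject carries the genetic variant, the joint likelihood of the observed sequence is P(data|H) = 0.817·0.817 = 0.66749 and P(data|¬H) = 0.101·0.101 = 0.010201.
Bayes: P(H|data) = 0.243·0.66749 / (0.243·0.66749 + 0.757·0.010201) = 0.16220/0.16992 = 0.9546.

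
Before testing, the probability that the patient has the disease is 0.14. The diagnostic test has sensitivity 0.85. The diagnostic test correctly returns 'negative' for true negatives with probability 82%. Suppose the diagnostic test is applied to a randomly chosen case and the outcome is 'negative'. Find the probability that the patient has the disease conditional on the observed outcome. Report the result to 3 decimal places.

Write H for 'the patient has the disease'. Prior odds H:¬H = 0.14/0.86 = 0.16279. For the 'negative' outcome, the likelihood ratio is 0.15/0.82 = 0.18293.
Posterior odds = 0.16279 × 0.18293 = 0.029779, so P(H|E) = 0.029779/(1+0.029779) = 0.029.

P(H | E) ≈ 0.029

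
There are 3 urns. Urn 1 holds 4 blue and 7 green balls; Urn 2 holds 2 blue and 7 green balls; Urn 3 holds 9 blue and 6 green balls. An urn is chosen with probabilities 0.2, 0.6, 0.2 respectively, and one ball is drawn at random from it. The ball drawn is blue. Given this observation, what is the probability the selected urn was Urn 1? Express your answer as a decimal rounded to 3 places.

Tabulate prior·likelihood by source: [1] prior 0.2, lik 0.3636, product 0.07273; [2] prior 0.6, lik 0.2222, product 0.1333; [3] prior 0.2, lik 0.6, product 0.1200.
Normalizing constant = 0.32606; the posterior for Urn 1 is its product over the sum, 0.07273/0.32606 = 0.223.

Posterior probability ≈ 0.223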